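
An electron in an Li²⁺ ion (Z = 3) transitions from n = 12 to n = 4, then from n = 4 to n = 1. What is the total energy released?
121.601 eV

The energy levels of Li²⁺ are E_n = -13.6057 × 3² / n² eV.

First transition (12 → 4):
ΔE₁ = |E_4 - E_12|
ΔE₁ = |-7.653206250 - (-0.850356250)| = 6.802850 eV

Second transition (4 → 1):
ΔE₂ = |E_1 - E_4|
ΔE₂ = |-122.451300000 - (-7.653206250)| = 114.798094 eV

Total energy released:
E_total = ΔE₁ + ΔE₂ = 6.802850 + 114.798094 = 121.601 eV

Note: This equals the direct transition 12 → 1: 121.601 eV ✓
Energy is conserved regardless of the path taken.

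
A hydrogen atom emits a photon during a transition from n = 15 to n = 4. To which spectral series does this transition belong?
Brackett series

The spectral series in hydrogen are named based on the final (lower) energy level:
- Lyman series: n_final = 1 (ultraviolet)
- Balmer series: n_final = 2 (visible/near-UV)
- Paschen series: n_final = 3 (infrared)
- Brackett series: n_final = 4 (infrared)
- Pfund series: n_final = 5 (far infrared)

Since this transition ends at n = 4, it belongs to the Brackett series.

For reference, this 15 → 4 line has photon energy
ΔE = 13.6057 eV × (1/4² - 1/15²) = 0.789886472 eV,
corresponding to wavelength λ = hc/ΔE = 1239.84 eV·nm / 0.789886472 eV = 1569.643 nm in the infrared region.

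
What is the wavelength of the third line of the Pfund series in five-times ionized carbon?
103.8479 nm

The lines of a series are numbered from the longest wavelength (smallest ΔE) outward; the third line is the transition from n = n_f + 3 to n_f.
The Pfund series has all transitions ending at n_f = 5.

For C⁵⁺ (Z = 6), the third line (γ-line) is the jump from n = 8 to n = 5:
E_8 = -13.6057 × 6² / 8² = -7.6532063 eV
E_5 = -13.6057 × 6² / 5² = -19.5922080 eV
ΔE = E_8 - E_5 = 11.9390017 eV

λ = hc/E = 1239.84 eV·nm / 11.9390017 eV
λ = 103.8479 nm

This is the γ-line of the Pfund series in C⁵⁺.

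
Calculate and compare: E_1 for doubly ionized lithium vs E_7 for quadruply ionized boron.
Li²⁺ at n = 1 (E = -122.45 eV)

Using E_n = -13.6057 Z² / n² eV:

Li²⁺ (Z = 3) at n = 1:
E = -13.6057 × 3² / 1² = -13.6057 × 9 / 1 = -122.45130 eV

B⁴⁺ (Z = 5) at n = 7:
E = -13.6057 × 5² / 7² = -13.6057 × 25 / 49 = -6.94168 eV

Since -122.45130 eV < -6.94168 eV,
Li²⁺ at n = 1 is more tightly bound (requires more energy to ionize).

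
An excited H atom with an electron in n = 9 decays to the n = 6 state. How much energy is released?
0.20996 eV

The energy levels are E_n = -13.6057 eV / n².

Energy at n = 9: E_9 = -13.6057 / 9² = -0.16797160 eV
Energy at n = 6: E_6 = -13.6057 / 6² = -0.37793611 eV

For emission (electron falling to lower state), the photon energy is:
E_photon = E_9 - E_6 = |-0.16797160 - (-0.37793611)|
E_photon = 0.20996 eV

This energy is carried away by the emitted photon.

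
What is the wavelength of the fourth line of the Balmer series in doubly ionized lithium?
45.563 nm

The lines of a series are numbered from the longest wavelength (smallest ΔE) outward; the fourth line is the transition from n = n_f + 4 to n_f.
The Balmer series has all transitions ending at n_f = 2.

For Li²⁺ (Z = 3), the fourth line (δ-line) is the jump from n = 6 to n = 2:
E_6 = -13.6057 × 3² / 6² = -3.40143 eV
E_2 = -13.6057 × 3² / 2² = -30.61283 eV
ΔE = E_6 - E_2 = 27.21140 eV

λ = hc/E = 1239.84 eV·nm / 27.21140 eV
λ = 45.563 nm

This is the δ-line of the Balmer series in Li²⁺.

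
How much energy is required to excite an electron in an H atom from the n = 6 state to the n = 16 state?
0.3248 eV

The energy levels of a hydrogen-like atom are E_n = -13.6057 eV / n².

Energy at n = 6: E_6 = -13.6057 / 6² = -0.3779361 eV
Energy at n = 16: E_16 = -13.6057 / 16² = -0.0531473 eV

The excitation energy is the difference:
ΔE = E_16 - E_6
ΔE = -0.0531473 - (-0.3779361)
ΔE = 0.3248 eV

Since this is positive, energy must be absorbed (photon absorption).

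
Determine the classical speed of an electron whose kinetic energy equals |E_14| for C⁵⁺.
9.37583e+05 m/s (or 0.313% of c)

The binding energy at n = 14 for C⁵⁺ is:
E_14 = -13.6057 × 6²/14² = -2.49900612 eV
|E_14| = 2.49900612 eV

Convert to Joules:
KE = 2.49900612 eV × (1.602177 × 10⁻¹⁹ J/eV) = 4.0038501e-19 J

Using KE = ½mv²:
v = √(2·KE/m_e)
v = √(2 × 4.0038501e-19 J / 9.10938 × 10⁻³¹ kg)
v = 9.37583e+05 m/s

This is approximately 0.313% the speed of light.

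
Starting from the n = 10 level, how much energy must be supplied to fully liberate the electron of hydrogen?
0.14 eV

The ionization energy is the energy needed to remove the electron completely (n → ∞).

For hydrogen, E_n = -13.6057 eV / n².

At n = 10: E_10 = -13.6057 / 10² = -0.13606 eV
At n = ∞: E_∞ = 0 eV

Ionization energy = E_∞ - E_10 = 0 - (-0.13606) = 0.13606 eV
Ionization energy ≈ 0.14 eV

This is also called the binding energy of the electron in state n = 10.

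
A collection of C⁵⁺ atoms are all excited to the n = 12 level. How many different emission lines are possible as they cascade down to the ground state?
66

The electron can occupy levels n = 1, 2, ..., 12 during de-excitation — that is m = 12 - 1 + 1 = 12 distinct levels.

The number of distinct spectral lines equals the number of ways to choose 2 of these m levels (each pair gives one possible emission transition):

Number of lines = m(m-1)/2 = 12×11/2 = 66

These correspond to all possible transitions between the 12 levels:
12 → 11, 12 → 10, 12 → 9, 12 → 8, 12 → 7, 12 → 6, 12 → 5, 12 → 4...

Each transition produces a photon with a unique energy (and thus wavelength). This count does not depend on Z.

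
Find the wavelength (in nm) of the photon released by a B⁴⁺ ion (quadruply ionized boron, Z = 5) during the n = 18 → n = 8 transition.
290.7076 nm

First, find the transition energy using E_n = -13.6057 Z² / n² eV:
E_18 = -13.6057 × 5² / 18² = -1.04982253 eV
E_8 = -13.6057 × 5² / 8² = -5.31472656 eV

Photon energy: |ΔE| = |E_8 - E_18| = 4.26490403 eV

Convert to wavelength using E = hc/λ with hc = 1239.84 eV·nm:
λ = hc/E = 1239.84 eV·nm / 4.26490403 eV
λ = 290.7076 nm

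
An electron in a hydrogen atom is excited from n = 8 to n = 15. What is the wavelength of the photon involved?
8150.4459 nm

First, find the transition energy using E_n = -13.6057 / n² eV:
E_8 = -13.6057 / 8² = -0.2125890625 eV
E_15 = -13.6057 / 15² = -0.0604697778 eV

Photon energy: |ΔE| = |E_15 - E_8| = 0.1521192847 eV

Convert to wavelength using E = hc/λ with hc = 1239.84 eV·nm:
λ = hc/E = 1239.84 eV·nm / 0.1521192847 eV
λ = 8150.4459 nm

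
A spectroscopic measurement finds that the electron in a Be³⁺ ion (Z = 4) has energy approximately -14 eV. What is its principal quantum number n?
n = 4

The exact energy levels follow E_n = -13.6057 Z² / n² eV with Z = 4.

The measured value (-14 eV) is reported to only 2 significant figures, so we must test candidate n values and see which one matches to that precision.

Candidate energies:
  n = 2:  E = -13.6057 × 4² / 2² = -54.42280 eV
  n = 3:  E = -13.6057 × 4² / 3² = -24.18791 eV
  n = 4:  E = -13.6057 × 4² / 4² = -13.60570 eV  ← matches
  n = 5:  E = -13.6057 × 4² / 5² = -8.70765 eV
  n = 6:  E = -13.6057 × 4² / 6² = -6.04698 eV

Checking against the measurement of -14 eV (2 sig figs), only n = 4 agrees:
E_4 = -13.60570 eV, which rounds to -14 eV ✓

Therefore n = 4.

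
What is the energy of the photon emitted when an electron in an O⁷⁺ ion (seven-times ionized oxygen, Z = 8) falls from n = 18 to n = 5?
32.14305 eV

The energy levels are E_n = -13.6057 Z² eV / n².

Energy at n = 18: E_18 = -13.6057 × 8² / 18² = -2.68754568 eV
Energy at n = 5: E_5 = -13.6057 × 8² / 5² = -34.83059200 eV

For emission (electron falling to lower state), the photon energy is:
E_photon = E_18 - E_5 = |-2.68754568 - (-34.83059200)|
E_photon = 32.14305 eV

This energy is carried away by the emitted photon.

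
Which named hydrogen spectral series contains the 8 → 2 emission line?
Balmer series

The spectral series in hydrogen are named based on the final (lower) energy level:
- Lyman series: n_final = 1 (ultraviolet)
- Balmer series: n_final = 2 (visible/near-UV)
- Paschen series: n_final = 3 (infrared)
- Brackett series: n_final = 4 (infrared)
- Pfund series: n_final = 5 (far infrared)

Since this transition ends at n = 2, it belongs to the Balmer series.

For reference, this 8 → 2 line has photon energy
ΔE = 13.6057 eV × (1/2² - 1/8²) = 3.188836 eV,
corresponding to wavelength λ = hc/ΔE = 1239.84 eV·nm / 3.188836 eV = 388.81 nm in the visible/near-UV region.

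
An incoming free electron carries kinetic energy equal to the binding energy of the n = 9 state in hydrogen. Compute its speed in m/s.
2.43e+05 m/s (or 0.08% of c)

The binding energy at n = 9 for hydrogen is:
E_9 = -13.6057/9² = -0.167972 eV
|E_9| = 0.167972 eV

Convert to Joules:
KE = 0.167972 eV × (1.602177 × 10⁻¹⁹ J/eV) = 2.6912e-20 J

Using KE = ½mv²:
v = √(2·KE/m_e)
v = √(2 × 2.6912e-20 J / 9.10938 × 10⁻³¹ kg)
v = 2.43e+05 m/s

This is approximately 0.08% the speed of light.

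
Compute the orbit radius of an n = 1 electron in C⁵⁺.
0.0088 nm (or 0.0882 Å)

The Bohr radius formula is:
r_n = n² a₀ / Z

where a₀ = 0.0529177 nm is the Bohr radius.

For C⁵⁺ (Z = 6) at n = 1:
r_1 = 1² × 0.0529177 nm / 6
r_1 = 1 × 0.0529177 nm / 6
r_1 = 0.05292 nm / 6
r_1 = 0.0088 nm

The electron orbits at approximately 0.0088 nm from the nucleus.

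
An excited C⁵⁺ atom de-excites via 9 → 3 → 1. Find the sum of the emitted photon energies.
483.758 eV

The energy levels of C⁵⁺ are E_n = -13.6057 × 6² / n² eV.

First transition (9 → 3):
ΔE₁ = |E_3 - E_9|
ΔE₁ = |-54.422800000 - (-6.046977778)| = 48.375822 eV

Second transition (3 → 1):
ΔE₂ = |E_1 - E_3|
ΔE₂ = |-489.805200000 - (-54.422800000)| = 435.382400 eV

Total energy released:
E_total = ΔE₁ + ΔE₂ = 48.375822 + 435.382400 = 483.758 eV

Note: This equals the direct transition 9 → 1: 483.758 eV ✓
Energy is conserved regardless of the path taken.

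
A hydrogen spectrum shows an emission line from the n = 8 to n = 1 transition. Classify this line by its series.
Lyman series

The spectral series in hydrogen are named based on the final (lower) energy level:
- Lyman series: n_final = 1 (ultraviolet)
- Balmer series: n_final = 2 (visible/near-UV)
- Paschen series: n_final = 3 (infrared)
- Brackett series: n_final = 4 (infrared)
- Pfund series: n_final = 5 (far infrared)

Since this transition ends at n = 1, it belongs to the Lyman series.

For reference, this 8 → 1 line has photon energy
ΔE = 13.6057 eV × (1/1² - 1/8²) = 13.39311 eV,
corresponding to wavelength λ = hc/ΔE = 1239.84 eV·nm / 13.39311 eV = 92.573 nm in the ultraviolet region.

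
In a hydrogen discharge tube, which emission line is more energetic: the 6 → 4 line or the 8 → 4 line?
8 → 4

Calculate the energy for each transition:

Transition 6 → 4:
ΔE₁ = |E_4 - E_6| = |-13.6057/4² - (-13.6057/6²)|
ΔE₁ = |-0.850356250 - (-0.377936111)| = 0.472420 eV

Transition 8 → 4:
ΔE₂ = |E_4 - E_8| = |-13.6057/4² - (-13.6057/8²)|
ΔE₂ = |-0.850356250 - (-0.212589063)| = 0.637767 eV

Since 0.637767 eV > 0.472420 eV, the transition 8 → 4 emits the more energetic photon.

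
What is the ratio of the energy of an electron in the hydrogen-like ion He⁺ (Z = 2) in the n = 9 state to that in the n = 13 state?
2.086420

Using E_n = -13.6057 Z² / n² eV with Z = 2:

E_9 = -13.6057 × 2² / 9² = -54.4228 / 81 = -0.671886419753 eV
E_13 = -13.6057 × 2² / 13² = -54.4228 / 169 = -0.322028402367 eV

The ratio is:
E_9/E_13 = (-0.671886419753) / (-0.322028402367)
E_9/E_13 = (-54.4228/81) / (-54.4228/169)
E_9/E_13 = 169/81
E_9/E_13 = 2.086420
(Note: the Z² factors cancel in the ratio.)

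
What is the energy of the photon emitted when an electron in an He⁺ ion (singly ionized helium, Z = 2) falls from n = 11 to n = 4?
2.95165 eV

The energy levels are E_n = -13.6057 Z² eV / n².

Energy at n = 11: E_11 = -13.6057 × 2² / 11² = -0.44977521 eV
Energy at n = 4: E_4 = -13.6057 × 2² / 4² = -3.40142500 eV

For emission (electron falling to lower state), the photon energy is:
E_photon = E_11 - E_4 = |-0.44977521 - (-3.40142500)|
E_photon = 2.95165 eV

This energy is carried away by the emitted photon.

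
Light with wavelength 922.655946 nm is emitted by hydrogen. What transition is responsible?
n = 9 → n = 3

First, find the photon energy from the wavelength (hc = 1239.84 eV·nm):
E = hc/λ = 1239.84 eV·nm / 922.655946 nm = 1.3437728 eV

The energy levels of hydrogen satisfy E_n = -13.6057 / n² eV, so an emission n_i → n_f releases
ΔE = 13.6057 × (1/n_f² − 1/n_i²) eV.

Setting ΔE equal to the photon energy:
1/n_f² − 1/n_i² = 1.3437728 / 13.6057 = 0.098765429

Since 1/n_i² must be positive, we need 1/n_f² > 0.098765429, i.e. n_f ≤ 3. For each allowed n_f, solve n_i = (1/n_f² − 0.098765429)^(−1/2) and check whether it is a whole number:
  n_f = 1: 1/n_i² = 1.000000000 − 0.098765429 = 0.901234571 → n_i = 1.053  (not an integer) ✗
  n_f = 2: 1/n_i² = 0.250000000 − 0.098765429 = 0.151234571 → n_i = 2.571  (not an integer) ✗
  n_f = 3: 1/n_i² = 0.111111111 − 0.098765429 = 0.012345682 → n_i = 9.000  → integer, n_i = 9 ✓

Only n_f = 3 gives an integer upper level, n_i = 9.

The transition is from n = 9 to n = 3 (emission).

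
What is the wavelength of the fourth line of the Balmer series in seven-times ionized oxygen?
6.40733 nm

The lines of a series are numbered from the longest wavelength (smallest ΔE) outward; the fourth line is the transition from n = n_f + 4 to n_f.
The Balmer series has all transitions ending at n_f = 2.

For O⁷⁺ (Z = 8), the fourth line (δ-line) is the jump from n = 6 to n = 2:
E_6 = -13.6057 × 8² / 6² = -24.1879111 eV
E_2 = -13.6057 × 8² / 2² = -217.6912000 eV
ΔE = E_6 - E_2 = 193.5032889 eV

λ = hc/E = 1239.84 eV·nm / 193.5032889 eV
λ = 6.40733 nm

This is the δ-line of the Balmer series in O⁷⁺.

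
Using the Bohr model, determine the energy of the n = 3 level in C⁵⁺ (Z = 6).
-54.42280 eV

For hydrogen-like ions, the energy levels scale with Z²:
E_n = -13.6057 Z² / n² eV

For C⁵⁺ (Z = 6) at n = 3:
E_3 = -13.6057 × 6² / 3²
E_3 = -13.6057 × 36 / 9
E_3 = -489.8052 / 9
E_3 = -54.42280 eV

The energy is 36 times more negative than hydrogen at the same n due to the stronger nuclear charge.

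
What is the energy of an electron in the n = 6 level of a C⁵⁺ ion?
-13.605700 eV

For hydrogen-like ions, the energy levels scale with Z²:
E_n = -13.6057 Z² / n² eV

For C⁵⁺ (Z = 6) at n = 6:
E_6 = -13.6057 × 6² / 6²
E_6 = -13.6057 × 36 / 36
E_6 = -489.8052 / 36
E_6 = -13.605700 eV

The energy is 36 times more negative than hydrogen at the same n due to the stronger nuclear charge.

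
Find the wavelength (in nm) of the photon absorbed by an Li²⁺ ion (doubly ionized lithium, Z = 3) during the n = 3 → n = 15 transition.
94.923451 nm

First, find the transition energy using E_n = -13.6057 Z² / n² eV:
E_3 = -13.6057 × 3² / 3² = -13.60570000 eV
E_15 = -13.6057 × 3² / 15² = -0.54422800 eV

Photon energy: |ΔE| = |E_15 - E_3| = 13.06147200 eV

Convert to wavelength using E = hc/λ with hc = 1239.84 eV·nm:
λ = hc/E = 1239.84 eV·nm / 13.06147200 eV
λ = 94.923451 nm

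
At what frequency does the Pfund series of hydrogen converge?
1.316e+14 Hz

The series limit corresponds to the transition from n = ∞ to n = 5.
This is the highest energy (shortest wavelength) transition in the Pfund series.

E_∞ = 0 eV
E_5 = -13.6057 / 5² = -0.5442280 eV

Energy at series limit:
ΔE = E_∞ - E_5 = 0 - (-0.5442280) = 0.5442280 eV
E = 0.5442280 eV × (1.602177 × 10⁻¹⁹ J/eV) = 8.71950e-20 J
f = E/h = 8.71950e-20 J / (6.62607 × 10⁻³⁴ J·s) = 1.316e+14 Hz

This energy equals the ionization energy from the n = 5 state of hydrogen.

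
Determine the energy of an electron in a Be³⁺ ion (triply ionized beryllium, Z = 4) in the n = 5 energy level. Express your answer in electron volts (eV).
-8.7076 eV

The energy levels of a hydrogen-like atom are given by:
E_n = -13.6057 Z² / n² eV  (with Z = 4 for Be³⁺)

For n = 5:
E_5 = -13.6057 × 4² / 5²
E_5 = -13.6057 × 16 / 25
E_5 = -8.7076 eV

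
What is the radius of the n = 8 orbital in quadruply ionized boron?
0.677347 nm (or 6.773468 Å)

The Bohr radius formula is:
r_n = n² a₀ / Z

where a₀ = 0.052917721 nm is the Bohr radius.

For B⁴⁺ (Z = 5) at n = 8:
r_8 = 8² × 0.052917721 nm / 5
r_8 = 64 × 0.052917721 nm / 5
r_8 = 3.3867341 nm / 5
r_8 = 0.677347 nm

The electron orbits at approximately 0.677347 nm from the nucleus.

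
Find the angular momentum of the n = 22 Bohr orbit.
2.32e-33 J·s (or 22ℏ)

In the Bohr model, angular momentum is quantized:
L = nℏ

where ℏ = h/(2π) = 1.0546e-34 J·s

For n = 22:
L = 22 × 1.0546e-34 J·s
L = 2.32e-33 J·s

This can also be written as L = 22ℏ.
The angular momentum is an integer multiple of the reduced Planck constant.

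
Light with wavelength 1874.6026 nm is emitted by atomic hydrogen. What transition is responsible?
n = 4 → n = 3

First, find the photon energy from the wavelength (hc = 1239.84 eV·nm):
E = hc/λ = 1239.84 eV·nm / 1874.6026 nm = 0.66138818 eV

The energy levels of hydrogen satisfy E_n = -13.6057 / n² eV, so an emission n_i → n_f releases
ΔE = 13.6057 × (1/n_f² − 1/n_i²) eV.

Setting ΔE equal to the photon energy:
1/n_f² − 1/n_i² = 0.66138818 / 13.6057 = 0.048611110

Since 1/n_i² must be positive, we need 1/n_f² > 0.048611110, i.e. n_f ≤ 4. For each allowed n_f, solve n_i = (1/n_f² − 0.048611110)^(−1/2) and check whether it is a whole number:
  n_f = 1: 1/n_i² = 1.000000000 − 0.048611110 = 0.951388890 → n_i = 1.025  (not an integer) ✗
  n_f = 2: 1/n_i² = 0.250000000 − 0.048611110 = 0.201388890 → n_i = 2.228  (not an integer) ✗
  n_f = 3: 1/n_i² = 0.111111111 − 0.048611110 = 0.062500001 → n_i = 4.000  → integer, n_i = 4 ✓
  n_f = 4: 1/n_i² = 0.062500000 − 0.048611110 = 0.013888890 → n_i = 8.485  (not an integer) ✗

Only n_f = 3 gives an integer upper level, n_i = 4.

The transition is from n = 4 to n = 3 (emission).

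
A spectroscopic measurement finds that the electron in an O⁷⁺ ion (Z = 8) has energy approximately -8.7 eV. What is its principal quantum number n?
n = 10

The exact energy levels follow E_n = -13.6057 Z² / n² eV with Z = 8.

The measured value (-8.7 eV) is reported to only 2 significant figures, so we must test candidate n values and see which one matches to that precision.

Candidate energies:
  n = 8:  E = -13.6057 × 8² / 8² = -13.60570 eV
  n = 9:  E = -13.6057 × 8² / 9² = -10.75018 eV
  n = 10:  E = -13.6057 × 8² / 10² = -8.70765 eV  ← matches
  n = 11:  E = -13.6057 × 8² / 11² = -7.19640 eV
  n = 12:  E = -13.6057 × 8² / 12² = -6.04698 eV

Checking against the measurement of -8.7 eV (2 sig figs), only n = 10 agrees:
E_10 = -8.70765 eV, which rounds to -8.7 eV ✓

Therefore n = 10.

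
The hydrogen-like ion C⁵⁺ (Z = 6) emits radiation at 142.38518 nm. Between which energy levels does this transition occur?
n = 10 → n = 6

First, find the photon energy from the wavelength (hc = 1239.84 eV·nm):
E = hc/λ = 1239.84 eV·nm / 142.38518 nm = 8.7076478 eV

The energy levels of C⁵⁺ satisfy E_n = -13.6057 × 6² / n² eV, so an emission n_i → n_f releases
ΔE = 13.6057 × 6² × (1/n_f² − 1/n_i²) eV.

Setting ΔE equal to the photon energy:
1/n_f² − 1/n_i² = 8.7076478 / (13.6057 × 6²) = 0.017777777

Since 1/n_i² must be positive, we need 1/n_f² > 0.017777777, i.e. n_f ≤ 7. For each allowed n_f, solve n_i = (1/n_f² − 0.017777777)^(−1/2) and check whether it is a whole number:
  n_f = 1: 1/n_i² = 1.000000000 − 0.017777777 = 0.982222223 → n_i = 1.009  (not an integer) ✗
  n_f = 2: 1/n_i² = 0.250000000 − 0.017777777 = 0.232222223 → n_i = 2.075  (not an integer) ✗
  n_f = 3: 1/n_i² = 0.111111111 − 0.017777777 = 0.093333334 → n_i = 3.273  (not an integer) ✗
  n_f = 4: 1/n_i² = 0.062500000 − 0.017777777 = 0.044722223 → n_i = 4.729  (not an integer) ✗
  n_f = 5: 1/n_i² = 0.040000000 − 0.017777777 = 0.022222223 → n_i = 6.708  (not an integer) ✗
  n_f = 6: 1/n_i² = 0.027777778 − 0.017777777 = 0.010000001 → n_i = 10.000  → integer, n_i = 10 ✓
  n_f = 7: 1/n_i² = 0.020408163 − 0.017777777 = 0.002630386 → n_i = 19.498  (not an integer) ✗

Only n_f = 6 gives an integer upper level, n_i = 10.

The transition is from n = 10 to n = 6 (emission).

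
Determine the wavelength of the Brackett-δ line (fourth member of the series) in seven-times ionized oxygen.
30.375504 nm

The lines of a series are numbered from the longest wavelength (smallest ΔE) outward; the fourth line is the transition from n = n_f + 4 to n_f.
The Brackett series has all transitions ending at n_f = 4.

For O⁷⁺ (Z = 8), the fourth line (δ-line) is the jump from n = 8 to n = 4:
E_8 = -13.6057 × 8² / 8² = -13.60570000 eV
E_4 = -13.6057 × 8² / 4² = -54.42280000 eV
ΔE = E_8 - E_4 = 40.81710000 eV

λ = hc/E = 1239.84 eV·nm / 40.81710000 eV
λ = 30.375504 nm

This is the δ-line of the Brackett series in O⁷⁺.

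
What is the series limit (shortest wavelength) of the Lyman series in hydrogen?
91.127 nm

The series limit corresponds to the transition from n = ∞ to n = 1.
This is the highest energy (shortest wavelength) transition in the Lyman series.

E_∞ = 0 eV
E_1 = -13.6057 / 1² = -13.60570 eV

Energy at series limit:
ΔE = E_∞ - E_1 = 0 - (-13.60570) = 13.60570 eV
λ = hc/E = 1239.84 eV·nm / 13.60570 eV = 91.127 nm

This energy equals the ionization energy from the n = 1 state of hydrogen.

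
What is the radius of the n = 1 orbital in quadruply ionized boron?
0.01058 nm (or 0.10584 Å)

The Bohr radius formula is:
r_n = n² a₀ / Z

where a₀ = 0.05291772 nm is the Bohr radius.

For B⁴⁺ (Z = 5) at n = 1:
r_1 = 1² × 0.05291772 nm / 5
r_1 = 1 × 0.05291772 nm / 5
r_1 = 0.052918 nm / 5
r_1 = 0.01058 nm

The electron orbits at approximately 0.01058 nm from the nucleus.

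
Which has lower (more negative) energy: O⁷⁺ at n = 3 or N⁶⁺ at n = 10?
O⁷⁺ at n = 3 (E = -96.75164 eV)

Using E_n = -13.6057 Z² / n² eV:

O⁷⁺ (Z = 8) at n = 3:
E = -13.6057 × 8² / 3² = -13.6057 × 64 / 9 = -96.75164444 eV

N⁶⁺ (Z = 7) at n = 10:
E = -13.6057 × 7² / 10² = -13.6057 × 49 / 100 = -6.66679300 eV

Since -96.75164444 eV < -6.66679300 eV,
O⁷⁺ at n = 3 is more tightly bound (requires more energy to ionize).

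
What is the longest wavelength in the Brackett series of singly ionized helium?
1012.51681 nm

The longest wavelength corresponds to the smallest energy transition in the series.
The Brackett series has all transitions ending at n_f = 4.

For He⁺ (Z = 2), the first line (α-line) is the jump from n = 5 to n = 4:
E_5 = -13.6057 × 2² / 5² = -2.1769120000 eV
E_4 = -13.6057 × 2² / 4² = -3.4014250000 eV
ΔE = E_5 - E_4 = 1.2245130000 eV

λ = hc/E = 1239.84 eV·nm / 1.2245130000 eV
λ = 1012.51681 nm

This is the α-line of the Brackett series in He⁺.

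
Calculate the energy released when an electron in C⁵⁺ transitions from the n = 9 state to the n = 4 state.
24.57 eV

The energy levels are E_n = -13.6057 Z² eV / n².

Energy at n = 9: E_9 = -13.6057 × 6² / 9² = -6.04698 eV
Energy at n = 4: E_4 = -13.6057 × 6² / 4² = -30.61283 eV

For emission (electron falling to lower state), the photon energy is:
E_photon = E_9 - E_4 = |-6.04698 - (-30.61283)|
E_photon = 24.57 eV

This energy is carried away by the emitted photon.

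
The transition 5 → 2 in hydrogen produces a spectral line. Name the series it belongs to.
Balmer series

The spectral series in hydrogen are named based on the final (lower) energy level:
- Lyman series: n_final = 1 (ultraviolet)
- Balmer series: n_final = 2 (visible/near-UV)
- Paschen series: n_final = 3 (infrared)
- Brackett series: n_final = 4 (infrared)
- Pfund series: n_final = 5 (far infrared)

Since this transition ends at n = 2, it belongs to the Balmer series.

For reference, this 5 → 2 line has photon energy
ΔE = 13.6057 eV × (1/2² - 1/5²) = 2.857197000 eV,
corresponding to wavelength λ = hc/ΔE = 1239.84 eV·nm / 2.857197000 eV = 433.93578 nm in the visible/near-UV region.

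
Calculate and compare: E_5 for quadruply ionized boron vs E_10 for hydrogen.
B⁴⁺ at n = 5 (E = -13.606 eV)

Using E_n = -13.6057 Z² / n² eV:

B⁴⁺ (Z = 5) at n = 5:
E = -13.6057 × 5² / 5² = -13.6057 × 25 / 25 = -13.605700 eV

H (Z = 1) at n = 10:
E = -13.6057 × 1² / 10² = -13.6057 × 1 / 100 = -0.136057 eV

Since -13.605700 eV < -0.136057 eV,
B⁴⁺ at n = 5 is more tightly bound (requires more energy to ionize).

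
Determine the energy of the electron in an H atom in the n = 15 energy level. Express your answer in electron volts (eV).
-0.06 eV

The energy levels of a hydrogen-like atom are given by:
E_n = -13.6057 eV / n²

For n = 15:
E_15 = -13.6057 eV / 15²
E_15 = -13.6057 eV / 225
E_15 = -0.06 eV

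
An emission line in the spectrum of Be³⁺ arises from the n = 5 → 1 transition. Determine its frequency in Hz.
5.05320e+16 Hz

First, find the transition energy:
E_5 = -13.6057 × 4² / 5² = -8.707648 eV
E_1 = -13.6057 × 4² / 1² = -217.691200 eV
|ΔE| = |E_1 - E_5| = 208.983552 eV

Convert to Joules: E = 208.983552 eV × (1.602177 × 10⁻¹⁹ J/eV) = 3.3482864e-17 J

Using E = hf:
f = E/h = 3.3482864e-17 J / (6.62607 × 10⁻³⁴ J·s)
f = 5.05320e+16 Hz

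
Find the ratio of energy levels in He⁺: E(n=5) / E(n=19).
14.440

Using E_n = -13.6057 Z² / n² eV with Z = 2:

E_5 = -13.6057 × 2² / 5² = -54.4228 / 25 = -2.176912000 eV
E_19 = -13.6057 × 2² / 19² = -54.4228 / 361 = -0.150755679 eV

The ratio is:
E_5/E_19 = (-2.176912000) / (-0.150755679)
E_5/E_19 = (-54.4228/25) / (-54.4228/361)
E_5/E_19 = 361/25
E_5/E_19 = 14.440
(Note: the Z² factors cancel in the ratio.)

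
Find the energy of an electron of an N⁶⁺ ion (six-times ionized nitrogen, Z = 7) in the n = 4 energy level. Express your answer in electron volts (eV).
-41.6675 eV

The energy levels of a hydrogen-like atom are given by:
E_n = -13.6057 Z² / n² eV  (with Z = 7 for N⁶⁺)

For n = 4:
E_4 = -13.6057 × 7² / 4²
E_4 = -13.6057 × 49 / 16
E_4 = -41.6675 eV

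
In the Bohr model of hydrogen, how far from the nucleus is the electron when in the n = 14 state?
10.3719 nm (or 103.7187 Å)

The Bohr radius formula is:
r_n = n² a₀ / Z

where a₀ = 0.0529177 nm is the Bohr radius.

For H (Z = 1) at n = 14:
r_14 = 14² × 0.0529177 nm / 1
r_14 = 196 × 0.0529177 nm / 1
r_14 = 10.37187 nm / 1
r_14 = 10.3719 nm

The electron orbits at approximately 10.3719 nm from the nucleus.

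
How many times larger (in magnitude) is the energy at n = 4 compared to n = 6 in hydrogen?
2.25000

Using E_n = -13.6057 Z² / n² eV with Z = 1:

E_4 = -13.6057 / 4² = -13.6057 / 16 = -0.85035625000 eV
E_6 = -13.6057 / 6² = -13.6057 / 36 = -0.37793611111 eV

The ratio is:
E_4/E_6 = (-0.85035625000) / (-0.37793611111)
E_4/E_6 = (-13.6057/16) / (-13.6057/36)
E_4/E_6 = 36/16
E_4/E_6 = 2.25000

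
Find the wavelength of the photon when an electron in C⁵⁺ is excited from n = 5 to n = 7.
129.2014 nm

First, find the transition energy using E_n = -13.6057 Z² / n² eV:
E_5 = -13.6057 × 6² / 5² = -19.59220800 eV
E_7 = -13.6057 × 6² / 7² = -9.99602449 eV

Photon energy: |ΔE| = |E_7 - E_5| = 9.59618351 eV

Convert to wavelength using E = hc/λ with hc = 1239.84 eV·nm:
λ = hc/E = 1239.84 eV·nm / 9.59618351 eV
λ = 129.2014 nm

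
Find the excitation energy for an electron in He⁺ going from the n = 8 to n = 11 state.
0.40 eV

The energy levels of a hydrogen-like atom are E_n = -13.6057 Z² eV / n².

Energy at n = 8: E_8 = -13.6057 × 2² / 8² = -0.85036 eV
Energy at n = 11: E_11 = -13.6057 × 2² / 11² = -0.44978 eV

The excitation energy is the difference:
ΔE = E_11 - E_8
ΔE = -0.44978 - (-0.85036)
ΔE = 0.40 eV

Since this is positive, energy must be absorbed (photon absorption).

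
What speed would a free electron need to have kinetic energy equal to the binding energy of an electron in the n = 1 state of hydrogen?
2.1877e+06 m/s (or 0.7297% of c)

The binding energy at n = 1 for hydrogen is:
E_1 = -13.6057/1² = -13.605700 eV
|E_1| = 13.605700 eV

Convert to Joules:
KE = 13.605700 eV × (1.602177 × 10⁻¹⁹ J/eV) = 2.179874e-18 J

Using KE = ½mv²:
v = √(2·KE/m_e)
v = √(2 × 2.179874e-18 J / 9.10938 × 10⁻³¹ kg)
v = 2.1877e+06 m/s

This is approximately 0.7297% the speed of light.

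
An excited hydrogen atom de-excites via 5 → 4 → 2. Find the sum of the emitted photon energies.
2.86 eV

The energy levels of hydrogen are E_n = -13.6057 / n² eV.

First transition (5 → 4):
ΔE₁ = |E_4 - E_5|
ΔE₁ = |-0.85035625 - (-0.54422800)| = 0.30613 eV

Second transition (4 → 2):
ΔE₂ = |E_2 - E_4|
ΔE₂ = |-3.40142500 - (-0.85035625)| = 2.55107 eV

Total energy released:
E_total = ΔE₁ + ΔE₂ = 0.30613 + 2.55107 = 2.86 eV

Note: This equals the direct transition 5 → 2: 2.86 eV ✓
Energy is conserved regardless of the path taken.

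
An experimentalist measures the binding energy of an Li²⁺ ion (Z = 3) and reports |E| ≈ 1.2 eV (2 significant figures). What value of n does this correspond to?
n = 10

The exact energy levels follow E_n = -13.6057 Z² / n² eV with Z = 3.

The measured value (-1.2 eV) is reported to only 2 significant figures, so we must test candidate n values and see which one matches to that precision.

Candidate energies:
  n = 8:  E = -13.6057 × 3² / 8² = -1.91330 eV
  n = 9:  E = -13.6057 × 3² / 9² = -1.51174 eV
  n = 10:  E = -13.6057 × 3² / 10² = -1.22451 eV  ← matches
  n = 11:  E = -13.6057 × 3² / 11² = -1.01199 eV
  n = 12:  E = -13.6057 × 3² / 12² = -0.85036 eV

Checking against the measurement of -1.2 eV (2 sig figs), only n = 10 agrees:
E_10 = -1.22451 eV, which rounds to -1.2 eV ✓

Therefore n = 10.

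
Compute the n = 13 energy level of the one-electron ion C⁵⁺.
-2.90 eV

For hydrogen-like ions, the energy levels scale with Z²:
E_n = -13.6057 Z² / n² eV

For C⁵⁺ (Z = 6) at n = 13:
E_13 = -13.6057 × 6² / 13²
E_13 = -13.6057 × 36 / 169
E_13 = -489.8052 / 169
E_13 = -2.90 eV

The energy is 36 times more negative than hydrogen at the same n due to the stronger nuclear charge.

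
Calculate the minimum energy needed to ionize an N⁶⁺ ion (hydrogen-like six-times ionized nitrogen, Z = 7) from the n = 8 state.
10.42 eV

The ionization energy is the energy needed to remove the electron completely (n → ∞).

For a hydrogen-like ion with Z = 7, E_n = -13.6057 Z² / n² eV.

At n = 8: E_8 = -13.6057 × 7² / 8² = -10.41686 eV
At n = ∞: E_∞ = 0 eV

Ionization energy = E_∞ - E_8 = 0 - (-10.41686) = 10.41686 eV
Ionization energy ≈ 10.42 eV

This is also called the binding energy of the electron in state n = 8.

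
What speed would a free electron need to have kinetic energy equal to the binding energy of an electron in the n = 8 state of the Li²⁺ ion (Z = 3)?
8.20385e+05 m/s (or 0.2737% of c)

The binding energy at n = 8 for Li²⁺ is:
E_8 = -13.6057 × 3²/8² = -1.91330156 eV
|E_8| = 1.91330156 eV

Convert to Joules:
KE = 1.91330156 eV × (1.602177 × 10⁻¹⁹ J/eV) = 3.0654478e-19 J

Using KE = ½mv²:
v = √(2·KE/m_e)
v = √(2 × 3.0654478e-19 J / 9.10938 × 10⁻³¹ kg)
v = 8.20385e+05 m/s

This is approximately 0.2737% the speed of light.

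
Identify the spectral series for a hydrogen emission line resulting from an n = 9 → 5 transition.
Pfund series

The spectral series in hydrogen are named based on the final (lower) energy level:
- Lyman series: n_final = 1 (ultraviolet)
- Balmer series: n_final = 2 (visible/near-UV)
- Paschen series: n_final = 3 (infrared)
- Brackett series: n_final = 4 (infrared)
- Pfund series: n_final = 5 (far infrared)

Since this transition ends at n = 5, it belongs to the Pfund series.

For reference, this 9 → 5 line has photon energy
ΔE = 13.6057 eV × (1/5² - 1/9²) = 0.37625639506 eV,
corresponding to wavelength λ = hc/ΔE = 1239.84 eV·nm / 0.37625639506 eV = 3295.19981 nm in the far infrared region.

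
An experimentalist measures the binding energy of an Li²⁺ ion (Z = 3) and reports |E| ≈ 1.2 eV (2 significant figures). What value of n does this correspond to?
n = 10

The exact energy levels follow E_n = -13.6057 Z² / n² eV with Z = 3.

The measured value (-1.2 eV) is reported to only 2 significant figures, so we must test candidate n values and see which one matches to that precision.

Candidate energies:
  n = 8:  E = -13.6057 × 3² / 8² = -1.91330 eV
  n = 9:  E = -13.6057 × 3² / 9² = -1.51174 eV
  n = 10:  E = -13.6057 × 3² / 10² = -1.22451 eV  ← matches
  n = 11:  E = -13.6057 × 3² / 11² = -1.01199 eV
  n = 12:  E = -13.6057 × 3² / 12² = -0.85036 eV

Checking against the measurement of -1.2 eV (2 sig figs), only n = 10 agrees:
E_10 = -1.22451 eV, which rounds to -1.2 eV ✓

Therefore n = 10.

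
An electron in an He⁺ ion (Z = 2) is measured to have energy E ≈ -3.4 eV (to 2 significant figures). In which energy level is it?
n = 4

The exact energy levels follow E_n = -13.6057 Z² / n² eV with Z = 2.

The measured value (-3.4 eV) is reported to only 2 significant figures, so we must test candidate n values and see which one matches to that precision.

Candidate energies:
  n = 2:  E = -13.6057 × 2² / 2² = -13.60570 eV
  n = 3:  E = -13.6057 × 2² / 3² = -6.04698 eV
  n = 4:  E = -13.6057 × 2² / 4² = -3.40143 eV  ← matches
  n = 5:  E = -13.6057 × 2² / 5² = -2.17691 eV
  n = 6:  E = -13.6057 × 2² / 6² = -1.51174 eV

Checking against the measurement of -3.4 eV (2 sig figs), only n = 4 agrees:
E_4 = -3.40143 eV, which rounds to -3.4 eV ✓

Therefore n = 4.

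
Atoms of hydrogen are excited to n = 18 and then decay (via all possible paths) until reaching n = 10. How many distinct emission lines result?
36

The electron can occupy levels n = 10, 11, ..., 18 during de-excitation — that is m = 18 - 10 + 1 = 9 distinct levels.

The number of distinct spectral lines equals the number of ways to choose 2 of these m levels (each pair gives one possible emission transition):

Number of lines = m(m-1)/2 = 9×8/2 = 36

These correspond to all possible transitions between the 9 levels:
18 → 17, 18 → 16, 18 → 15, 18 → 14, 18 → 13, 18 → 12, 18 → 11, 18 → 10...

Each transition produces a photon with a unique energy (and thus wavelength). This count does not depend on Z.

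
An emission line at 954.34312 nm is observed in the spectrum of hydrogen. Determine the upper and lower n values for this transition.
n = 8 → n = 3

First, find the photon energy from the wavelength (hc = 1239.84 eV·nm):
E = hc/λ = 1239.84 eV·nm / 954.34312 nm = 1.2991554 eV

The energy levels of hydrogen satisfy E_n = -13.6057 / n² eV, so an emission n_i → n_f releases
ΔE = 13.6057 × (1/n_f² − 1/n_i²) eV.

Setting ΔE equal to the photon energy:
1/n_f² − 1/n_i² = 1.2991554 / 13.6057 = 0.095486112

Since 1/n_i² must be positive, we need 1/n_f² > 0.095486112, i.e. n_f ≤ 3. For each allowed n_f, solve n_i = (1/n_f² − 0.095486112)^(−1/2) and check whether it is a whole number:
  n_f = 1: 1/n_i² = 1.000000000 − 0.095486112 = 0.904513888 → n_i = 1.051  (not an integer) ✗
  n_f = 2: 1/n_i² = 0.250000000 − 0.095486112 = 0.154513888 → n_i = 2.544  (not an integer) ✗
  n_f = 3: 1/n_i² = 0.111111111 − 0.095486112 = 0.015624999 → n_i = 8.000  → integer, n_i = 8 ✓

Only n_f = 3 gives an integer upper level, n_i = 8.

The transition is from n = 8 to n = 3 (emission).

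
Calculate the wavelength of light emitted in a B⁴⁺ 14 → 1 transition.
3.66 nm

First, find the transition energy using E_n = -13.6057 Z² / n² eV:
E_14 = -13.6057 × 5² / 14² = -1.7354 eV
E_1 = -13.6057 × 5² / 1² = -340.1425 eV

Photon energy: |ΔE| = |E_1 - E_14| = 338.4071 eV

Convert to wavelength using E = hc/λ with hc = 1239.84 eV·nm:
λ = hc/E = 1239.84 eV·nm / 338.4071 eV
λ = 3.66 nm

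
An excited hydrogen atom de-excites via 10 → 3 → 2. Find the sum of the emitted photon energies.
3.2654 eV

The energy levels of hydrogen are E_n = -13.6057 / n² eV.

First transition (10 → 3):
ΔE₁ = |E_3 - E_10|
ΔE₁ = |-1.5117444444 - (-0.1360570000)| = 1.3756874 eV

Second transition (3 → 2):
ΔE₂ = |E_2 - E_3|
ΔE₂ = |-3.4014250000 - (-1.5117444444)| = 1.8896806 eV

Total energy released:
E_total = ΔE₁ + ΔE₂ = 1.3756874 + 1.8896806 = 3.2654 eV

Note: This equals the direct transition 10 → 2: 3.2654 eV ✓
Energy is conserved regardless of the path taken.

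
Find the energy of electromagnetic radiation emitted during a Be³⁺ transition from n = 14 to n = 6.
4.93631 eV

The energy levels are E_n = -13.6057 Z² eV / n².

Energy at n = 14: E_14 = -13.6057 × 4² / 14² = -1.11066939 eV
Energy at n = 6: E_6 = -13.6057 × 4² / 6² = -6.04697778 eV

For emission (electron falling to lower state), the photon energy is:
E_photon = E_14 - E_6 = |-1.11066939 - (-6.04697778)|
E_photon = 4.93631 eV

This energy is carried away by the emitted photon.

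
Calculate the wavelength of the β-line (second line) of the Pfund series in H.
4651.2491 nm

The lines of a series are numbered from the longest wavelength (smallest ΔE) outward; the second line is the transition from n = n_f + 2 to n_f.
The Pfund series has all transitions ending at n_f = 5.

For H, the second line (β-line) is the jump from n = 7 to n = 5:
E_7 = -13.6057 / 7² = -0.2776673469 eV
E_5 = -13.6057 / 5² = -0.5442280000 eV
ΔE = E_7 - E_5 = 0.2665606531 eV

λ = hc/E = 1239.84 eV·nm / 0.2665606531 eV
λ = 4651.2491 nm

This is the β-line of the Pfund series in H.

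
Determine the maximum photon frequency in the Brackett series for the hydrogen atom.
2.05615e+14 Hz

The series limit corresponds to the transition from n = ∞ to n = 4.
This is the highest energy (shortest wavelength) transition in the Brackett series.

E_∞ = 0 eV
E_4 = -13.6057 / 4² = -0.850356250 eV

Energy at series limit:
ΔE = E_∞ - E_4 = 0 - (-0.850356250) = 0.850356250 eV
E = 0.850356250 eV × (1.602177 × 10⁻¹⁹ J/eV) = 1.3624212e-19 J
f = E/h = 1.3624212e-19 J / (6.62607 × 10⁻³⁴ J·s) = 2.05615e+14 Hz

This energy equals the ionization energy from the n = 4 state of hydrogen.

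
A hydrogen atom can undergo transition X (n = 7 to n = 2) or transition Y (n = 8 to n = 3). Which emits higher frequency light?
7 → 2

Calculate the energy for each transition:

Transition 7 → 2:
ΔE₁ = |E_2 - E_7| = |-13.6057/2² - (-13.6057/7²)|
ΔE₁ = |-3.40142500 - (-0.27766735)| = 3.12376 eV

Transition 8 → 3:
ΔE₂ = |E_3 - E_8| = |-13.6057/3² - (-13.6057/8²)|
ΔE₂ = |-1.51174444 - (-0.21258906)| = 1.29916 eV

Since 3.12376 eV > 1.29916 eV, the transition 7 → 2 emits the more energetic photon.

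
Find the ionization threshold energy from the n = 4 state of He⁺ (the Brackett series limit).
3.40 eV

The series limit corresponds to the transition from n = ∞ to n = 4.
This is the highest energy (shortest wavelength) transition in the Brackett series.

E_∞ = 0 eV
E_4 = -13.6057 × 2² / 4² = -3.40 eV

Energy at series limit:
ΔE = E_∞ - E_4 = 0 - (-3.40) = 3.40 eV

This energy equals the ionization energy from the n = 4 state of He⁺.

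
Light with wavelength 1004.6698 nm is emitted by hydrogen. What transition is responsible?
n = 7 → n = 3

First, find the photon energy from the wavelength (hc = 1239.84 eV·nm):
E = hc/λ = 1239.84 eV·nm / 1004.6698 nm = 1.2340771 eV

The energy levels of hydrogen satisfy E_n = -13.6057 / n² eV, so an emission n_i → n_f releases
ΔE = 13.6057 × (1/n_f² − 1/n_i²) eV.

Setting ΔE equal to the photon energy:
1/n_f² − 1/n_i² = 1.2340771 / 13.6057 = 0.090702948

Since 1/n_i² must be positive, we need 1/n_f² > 0.090702948, i.e. n_f ≤ 3. For each allowed n_f, solve n_i = (1/n_f² − 0.090702948)^(−1/2) and check whether it is a whole number:
  n_f = 1: 1/n_i² = 1.000000000 − 0.090702948 = 0.909297052 → n_i = 1.049  (not an integer) ✗
  n_f = 2: 1/n_i² = 0.250000000 − 0.090702948 = 0.159297052 → n_i = 2.506  (not an integer) ✗
  n_f = 3: 1/n_i² = 0.111111111 − 0.090702948 = 0.020408163 → n_i = 7.000  → integer, n_i = 7 ✓

Only n_f = 3 gives an integer upper level, n_i = 7.

The transition is from n = 7 to n = 3 (emission).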